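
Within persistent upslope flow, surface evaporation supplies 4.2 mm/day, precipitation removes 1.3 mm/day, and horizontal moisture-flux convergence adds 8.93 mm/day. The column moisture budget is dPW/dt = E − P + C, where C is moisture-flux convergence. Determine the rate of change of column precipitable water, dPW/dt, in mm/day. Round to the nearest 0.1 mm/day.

dPW/dt ≈ 11.8 mm/day

dPW/dt = E − P + C = 4.2 − 1.3 + (8.93) = 11.8 mm/day.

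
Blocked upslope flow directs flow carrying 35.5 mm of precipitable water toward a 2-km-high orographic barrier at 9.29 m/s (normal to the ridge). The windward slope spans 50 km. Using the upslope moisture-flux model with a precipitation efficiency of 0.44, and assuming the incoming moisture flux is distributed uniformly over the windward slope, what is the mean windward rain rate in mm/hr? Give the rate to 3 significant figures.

Incoming column moisture flux per unit ridge length: F = V × PW = 9.29 × 35.5 = 329.795 mm·m/s.
Spread over the 50 km slope with efficiency ε = 0.44: R = ε·F/W = 0.44 × 329.795 / 50000 m = 2.902e-03 mm/s.
R = 2.902e-03 × 3600 = 10.4 mm/hr.

R ≈ 10.4 mm/hr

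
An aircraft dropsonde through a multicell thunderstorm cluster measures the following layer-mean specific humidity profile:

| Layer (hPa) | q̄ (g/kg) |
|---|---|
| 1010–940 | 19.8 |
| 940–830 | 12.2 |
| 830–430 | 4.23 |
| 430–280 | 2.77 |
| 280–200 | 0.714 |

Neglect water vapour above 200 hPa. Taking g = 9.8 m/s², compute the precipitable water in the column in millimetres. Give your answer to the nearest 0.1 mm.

PW ≈ 49.9 mm

Precipitable water is the column-integrated vapour mass per unit area: PW = (1/g) Σ q̄ Δp, with q in kg/kg and Δp in Pa (1 kg/m² of water = 1 mm).
Layer 1010–940 hPa: Δp = 70 hPa = 7000 Pa, q̄ = 0.0198 kg/kg → 0.0198 × 7000 / 9.8 = 14.14 mm
Layer 940–830 hPa: Δp = 110 hPa = 11000 Pa, q̄ = 0.0122 kg/kg → 0.0122 × 11000 / 9.8 = 13.69 mm
Layer 830–430 hPa: Δp = 400 hPa = 40000 Pa, q̄ = 0.00423 kg/kg → 0.00423 × 40000 / 9.8 = 17.27 mm
Layer 430–280 hPa: Δp = 150 hPa = 15000 Pa, q̄ = 0.00277 kg/kg → 0.00277 × 15000 / 9.8 = 4.24 mm
Layer 280–200 hPa: Δp = 80 hPa = 8000 Pa, q̄ = 0.000714 kg/kg → 0.000714 × 8000 / 9.8 = 0.58 mm
PW = 14.14 + 13.69 + 17.27 + 4.24 + 0.58 = 49.92 ≈ 49.9 mm.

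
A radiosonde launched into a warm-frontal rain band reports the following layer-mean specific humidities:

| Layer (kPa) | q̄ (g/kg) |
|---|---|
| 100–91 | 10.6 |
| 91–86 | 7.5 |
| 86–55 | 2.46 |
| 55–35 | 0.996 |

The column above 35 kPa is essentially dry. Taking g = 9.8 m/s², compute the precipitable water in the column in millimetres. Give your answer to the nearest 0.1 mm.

PW ≈ 23.4 mm

Precipitable water is the column-integrated vapour mass per unit area: PW = (1/g) Σ q̄ Δp, with q in kg/kg and Δp in Pa (1 kg/m² of water = 1 mm).
Layer 100–91 kPa: Δp = 90 hPa = 9000 Pa, q̄ = 0.0106 kg/kg → 0.0106 × 9000 / 9.8 = 9.73 mm
Layer 91–86 kPa: Δp = 50 hPa = 5000 Pa, q̄ = 0.0075 kg/kg → 0.0075 × 5000 / 9.8 = 3.83 mm
Layer 86–55 kPa: Δp = 310 hPa = 31000 Pa, q̄ = 0.00246 kg/kg → 0.00246 × 31000 / 9.8 = 7.78 mm
Layer 55–35 kPa: Δp = 200 hPa = 20000 Pa, q̄ = 0.000996 kg/kg → 0.000996 × 20000 / 9.8 = 2.03 mm
PW = 9.73 + 3.83 + 7.78 + 2.03 = 23.37 ≈ 23.4 mm.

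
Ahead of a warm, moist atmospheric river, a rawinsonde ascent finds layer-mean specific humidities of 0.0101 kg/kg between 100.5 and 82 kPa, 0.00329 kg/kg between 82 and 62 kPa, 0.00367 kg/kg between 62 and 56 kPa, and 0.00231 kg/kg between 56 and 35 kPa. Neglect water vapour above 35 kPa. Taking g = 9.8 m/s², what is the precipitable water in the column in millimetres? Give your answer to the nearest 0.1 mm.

PW ≈ 33.0 mm

Precipitable water is the column-integrated vapour mass per unit area: PW = (1/g) Σ q̄ Δp, with q in kg/kg and Δp in Pa (1 kg/m² of water = 1 mm).
Layer 100.5–82 kPa: Δp = 185 hPa = 18500 Pa, q̄ = 0.0101 kg/kg → 0.0101 × 18500 / 9.8 = 19.07 mm
Layer 82–62 kPa: Δp = 200 hPa = 20000 Pa, q̄ = 0.00329 kg/kg → 0.00329 × 20000 / 9.8 = 6.71 mm
Layer 62–56 kPa: Δp = 60 hPa = 6000 Pa, q̄ = 0.00367 kg/kg → 0.00367 × 6000 / 9.8 = 2.25 mm
Layer 56–35 kPa: Δp = 210 hPa = 21000 Pa, q̄ = 0.00231 kg/kg → 0.00231 × 21000 / 9.8 = 4.95 mm
PW = 19.07 + 6.71 + 2.25 + 4.95 = 32.98 ≈ 33.0 mm.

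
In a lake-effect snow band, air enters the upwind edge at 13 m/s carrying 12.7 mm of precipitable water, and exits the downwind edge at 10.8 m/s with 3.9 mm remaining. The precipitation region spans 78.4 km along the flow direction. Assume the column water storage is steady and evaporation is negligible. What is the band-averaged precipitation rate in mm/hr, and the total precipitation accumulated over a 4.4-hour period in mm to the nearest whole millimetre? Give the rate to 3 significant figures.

R ≈ 5.65 mm/hr; total ≈ 25 mm

Column moisture flux per unit crosswind length is F = V × PW.
Inflow: F_in = 13 × 12.7 = 165.1 mm·m/s
Outflow: F_out = 10.8 × 3.9 = 42.12 mm·m/s
Steady-state rate R = (F_in − F_out)/L = (165.1 − 42.12) / 78400 m = 1.569e-03 mm/s.
R = 1.569e-03 × 3600 = 5.65 mm/hr.
Over 4.4 h: total = 5.65 × 4.4 = 24.86 ≈ 25 mm.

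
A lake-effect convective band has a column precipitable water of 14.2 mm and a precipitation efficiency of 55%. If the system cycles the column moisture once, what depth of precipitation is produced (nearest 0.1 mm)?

precipitation ≈ 7.8 mm

Precipitation = ε × PW = 0.55 × 14.2 = 7.8 mm.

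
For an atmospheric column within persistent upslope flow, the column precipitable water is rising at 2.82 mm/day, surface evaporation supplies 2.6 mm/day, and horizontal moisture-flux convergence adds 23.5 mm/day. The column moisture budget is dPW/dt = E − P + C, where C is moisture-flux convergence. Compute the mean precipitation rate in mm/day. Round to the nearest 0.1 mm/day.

dPW/dt = +2.82 mm/day.
P = E + C − dPW/dt = 2.6 + (23.5) − (+2.82) = 23.3 mm/day.

P ≈ 23.3 mm/day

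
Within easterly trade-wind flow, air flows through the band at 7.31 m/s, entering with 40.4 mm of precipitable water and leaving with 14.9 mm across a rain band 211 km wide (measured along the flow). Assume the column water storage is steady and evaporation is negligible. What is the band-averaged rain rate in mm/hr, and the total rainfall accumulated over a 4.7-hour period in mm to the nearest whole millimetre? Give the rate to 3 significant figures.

R ≈ 3.18 mm/hr; total ≈ 15 mm

Column moisture flux per unit crosswind length is F = V × PW.
Inflow: F_in = 7.31 × 40.4 = 295.324 mm·m/s
Outflow: F_out = 7.31 × 14.9 = 108.919 mm·m/s
Steady-state rate R = (F_in − F_out)/L = (295.324 − 108.919) / 211000 m = 8.834e-04 mm/s.
R = 8.834e-04 × 3600 = 3.18 mm/hr.
Over 4.7 h: total = 3.18 × 4.7 = 14.946 ≈ 15 mm.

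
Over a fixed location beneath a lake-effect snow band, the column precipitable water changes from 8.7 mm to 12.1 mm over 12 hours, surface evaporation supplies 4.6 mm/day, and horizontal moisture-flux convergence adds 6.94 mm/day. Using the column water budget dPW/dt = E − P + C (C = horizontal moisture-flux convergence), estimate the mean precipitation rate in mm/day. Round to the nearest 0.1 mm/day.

P ≈ 4.7 mm/day

dPW/dt = (12.1 − 8.7) mm / (12/24 day) = +6.800 mm/day.
P = E + C − dPW/dt = 4.6 + (6.94) − (+6.800) = 4.7 mm/day.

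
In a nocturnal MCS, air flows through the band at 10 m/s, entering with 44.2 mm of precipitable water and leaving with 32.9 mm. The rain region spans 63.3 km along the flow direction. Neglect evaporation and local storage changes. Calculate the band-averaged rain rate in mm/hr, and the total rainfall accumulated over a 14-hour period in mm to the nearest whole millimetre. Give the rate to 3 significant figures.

Column moisture flux per unit crosswind length is F = V × PW.
Inflow: F_in = 10 × 44.2 = 442 mm·m/s
Outflow: F_out = 10 × 32.9 = 329 mm·m/s
Steady-state rate R = (F_in − F_out)/L = (442 − 329) / 63300 m = 1.785e-03 mm/s.
R = 1.785e-03 × 3600 = 6.43 mm/hr.
Over 14 h: total = 6.43 × 14 = 90.02 ≈ 90 mm.

R ≈ 6.43 mm/hr; total ≈ 90 mm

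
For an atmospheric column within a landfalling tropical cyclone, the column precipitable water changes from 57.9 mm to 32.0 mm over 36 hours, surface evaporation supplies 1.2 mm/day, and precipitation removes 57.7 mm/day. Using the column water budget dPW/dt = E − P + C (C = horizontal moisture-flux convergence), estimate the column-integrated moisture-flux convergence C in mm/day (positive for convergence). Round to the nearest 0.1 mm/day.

C ≈ 39.2 mm/day

dPW/dt = (32.0 − 57.9) mm / (36/24 day) = -17.267 mm/day.
C = dPW/dt − E + P = (-17.267) − 1.2 + 57.7 = 39.2 mm/day.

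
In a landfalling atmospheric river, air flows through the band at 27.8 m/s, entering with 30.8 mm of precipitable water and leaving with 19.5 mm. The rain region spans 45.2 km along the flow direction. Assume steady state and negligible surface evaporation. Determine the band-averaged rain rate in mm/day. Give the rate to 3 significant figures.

R ≈ 600 mm/day

Column moisture flux per unit crosswind length is F = V × PW.
Inflow: F_in = 27.8 × 30.8 = 856.24 mm·m/s
Outflow: F_out = 27.8 × 19.5 = 542.1 mm·m/s
Steady-state rate R = (F_in − F_out)/L = (856.24 − 542.1) / 45200 m = 6.950e-03 mm/s.
R = 6.950e-03 × 3600 × 24 = 600 mm/day.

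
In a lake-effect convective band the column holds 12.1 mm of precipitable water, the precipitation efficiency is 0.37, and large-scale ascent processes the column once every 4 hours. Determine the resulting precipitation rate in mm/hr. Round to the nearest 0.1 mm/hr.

R ≈ 1.1 mm/hr

Each overturning extracts ε × PW = 0.37 × 12.1 = 4.477 mm.
Rate = ε·PW / τ = 4.477 / 4 h = 1.1 mm/hr.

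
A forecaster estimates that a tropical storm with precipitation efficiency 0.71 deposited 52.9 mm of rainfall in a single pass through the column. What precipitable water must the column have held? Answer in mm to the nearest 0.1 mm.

PW = rainfall / ε = 52.9 / 0.71 = 74.5 mm.

PW ≈ 74.5 mm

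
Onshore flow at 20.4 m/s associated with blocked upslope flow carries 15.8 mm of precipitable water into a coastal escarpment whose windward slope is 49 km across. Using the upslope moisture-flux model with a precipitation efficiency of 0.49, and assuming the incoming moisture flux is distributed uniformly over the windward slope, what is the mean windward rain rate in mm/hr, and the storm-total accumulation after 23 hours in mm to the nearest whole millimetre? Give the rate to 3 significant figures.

Incoming column moisture flux per unit ridge length: F = V × PW = 20.4 × 15.8 = 322.32 mm·m/s.
Spread over the 49 km slope with efficiency ε = 0.49: R = ε·F/W = 0.49 × 322.32 / 49000 m = 3.223e-03 mm/s.
R = 3.223e-03 × 3600 = 11.6 mm/hr.
Over 23 h: total = 11.6 × 23 = 266.8 ≈ 267 mm.

R ≈ 11.6 mm/hr; total ≈ 267 mm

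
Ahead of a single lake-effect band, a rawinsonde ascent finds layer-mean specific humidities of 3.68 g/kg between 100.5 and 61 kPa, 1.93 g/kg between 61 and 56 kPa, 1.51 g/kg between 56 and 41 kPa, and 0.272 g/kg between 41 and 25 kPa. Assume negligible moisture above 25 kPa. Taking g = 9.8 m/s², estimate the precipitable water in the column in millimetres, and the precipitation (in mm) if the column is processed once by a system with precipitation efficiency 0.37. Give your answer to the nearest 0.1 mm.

Precipitable water is the column-integrated vapour mass per unit area: PW = (1/g) Σ q̄ Δp, with q in kg/kg and Δp in Pa (1 kg/m² of water = 1 mm).
Layer 100.5–61 kPa: Δp = 395 hPa = 39500 Pa, q̄ = 0.00368 kg/kg → 0.00368 × 39500 / 9.8 = 14.83 mm
Layer 61–56 kPa: Δp = 50 hPa = 5000 Pa, q̄ = 0.00193 kg/kg → 0.00193 × 5000 / 9.8 = 0.98 mm
Layer 56–41 kPa: Δp = 150 hPa = 15000 Pa, q̄ = 0.00151 kg/kg → 0.00151 × 15000 / 9.8 = 2.31 mm
Layer 41–25 kPa: Δp = 160 hPa = 16000 Pa, q̄ = 0.000272 kg/kg → 0.000272 × 16000 / 9.8 = 0.44 mm
PW = 14.83 + 0.98 + 2.31 + 0.44 = 18.56 ≈ 18.6 mm.
Precipitation = ε × PW = 0.37 × 18.6 = 6.9 mm.

PW ≈ 18.6 mm; precipitation ≈ 6.9 mm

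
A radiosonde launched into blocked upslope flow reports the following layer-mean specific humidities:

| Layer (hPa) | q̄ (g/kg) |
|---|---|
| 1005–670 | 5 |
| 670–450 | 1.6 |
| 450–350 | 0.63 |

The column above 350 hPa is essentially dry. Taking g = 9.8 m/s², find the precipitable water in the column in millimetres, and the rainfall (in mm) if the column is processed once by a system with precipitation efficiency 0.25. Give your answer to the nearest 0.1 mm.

Precipitable water is the column-integrated vapour mass per unit area: PW = (1/g) Σ q̄ Δp, with q in kg/kg and Δp in Pa (1 kg/m² of water = 1 mm).
Layer 1005–670 hPa: Δp = 335 hPa = 33500 Pa, q̄ = 0.005 kg/kg → 0.005 × 33500 / 9.8 = 17.09 mm
Layer 670–450 hPa: Δp = 220 hPa = 22000 Pa, q̄ = 0.0016 kg/kg → 0.0016 × 22000 / 9.8 = 3.59 mm
Layer 450–350 hPa: Δp = 100 hPa = 10000 Pa, q̄ = 0.00063 kg/kg → 0.00063 × 10000 / 9.8 = 0.64 mm
PW = 17.09 + 3.59 + 0.64 = 21.32 ≈ 21.3 mm.
Rainfall = ε × PW = 0.25 × 21.3 = 5.3 mm.

PW ≈ 21.3 mm; rainfall ≈ 5.3 mm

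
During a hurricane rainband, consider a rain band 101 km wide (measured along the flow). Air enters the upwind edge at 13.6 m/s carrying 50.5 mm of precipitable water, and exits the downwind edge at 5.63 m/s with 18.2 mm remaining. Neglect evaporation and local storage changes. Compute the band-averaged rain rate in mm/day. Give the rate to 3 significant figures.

R ≈ 500 mm/day

Column moisture flux per unit crosswind length is F = V × PW.
Inflow: F_in = 13.6 × 50.5 = 686.8 mm·m/s
Outflow: F_out = 5.63 × 18.2 = 102.466 mm·m/s
Steady-state rate R = (F_in − F_out)/L = (686.8 − 102.466) / 101000 m = 5.785e-03 mm/s.
R = 5.785e-03 × 3600 × 24 = 500 mm/day.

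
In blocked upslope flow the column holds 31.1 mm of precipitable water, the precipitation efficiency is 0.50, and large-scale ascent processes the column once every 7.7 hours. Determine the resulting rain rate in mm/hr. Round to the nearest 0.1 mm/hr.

Each overturning extracts ε × PW = 0.50 × 31.1 = 15.55 mm.
Rate = ε·PW / τ = 15.55 / 7.7 h = 2.0 mm/hr.

R ≈ 2.0 mm/hr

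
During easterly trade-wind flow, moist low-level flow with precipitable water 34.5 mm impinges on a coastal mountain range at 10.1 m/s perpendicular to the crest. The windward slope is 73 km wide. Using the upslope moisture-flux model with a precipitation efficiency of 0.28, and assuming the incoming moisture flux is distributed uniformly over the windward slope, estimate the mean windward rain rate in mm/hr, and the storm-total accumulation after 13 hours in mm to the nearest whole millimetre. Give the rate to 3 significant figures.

R ≈ 4.81 mm/hr; total ≈ 63 mm

Incoming column moisture flux per unit ridge length: F = V × PW = 10.1 × 34.5 = 348.45 mm·m/s.
Spread over the 73 km slope with efficiency ε = 0.28: R = ε·F/W = 0.28 × 348.45 / 73000 m = 1.337e-03 mm/s.
R = 1.337e-03 × 3600 = 4.81 mm/hr.
Over 13 h: total = 4.81 × 13 = 62.53 ≈ 63 mm.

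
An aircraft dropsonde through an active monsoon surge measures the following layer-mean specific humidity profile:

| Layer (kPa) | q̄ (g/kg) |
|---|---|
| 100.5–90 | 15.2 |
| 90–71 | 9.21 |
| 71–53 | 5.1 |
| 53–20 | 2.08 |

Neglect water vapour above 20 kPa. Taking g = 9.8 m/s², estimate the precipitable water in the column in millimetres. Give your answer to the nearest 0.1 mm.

PW ≈ 50.5 mm

Precipitable water is the column-integrated vapour mass per unit area: PW = (1/g) Σ q̄ Δp, with q in kg/kg and Δp in Pa (1 kg/m² of water = 1 mm).
Layer 100.5–90 kPa: Δp = 105 hPa = 10500 Pa, q̄ = 0.0152 kg/kg → 0.0152 × 10500 / 9.8 = 16.29 mm
Layer 90–71 kPa: Δp = 190 hPa = 19000 Pa, q̄ = 0.00921 kg/kg → 0.00921 × 19000 / 9.8 = 17.86 mm
Layer 71–53 kPa: Δp = 180 hPa = 18000 Pa, q̄ = 0.0051 kg/kg → 0.0051 × 18000 / 9.8 = 9.37 mm
Layer 53–20 kPa: Δp = 330 hPa = 33000 Pa, q̄ = 0.00208 kg/kg → 0.00208 × 33000 / 9.8 = 7.00 mm
PW = 16.29 + 17.86 + 9.37 + 7.00 = 50.52 ≈ 50.5 mm.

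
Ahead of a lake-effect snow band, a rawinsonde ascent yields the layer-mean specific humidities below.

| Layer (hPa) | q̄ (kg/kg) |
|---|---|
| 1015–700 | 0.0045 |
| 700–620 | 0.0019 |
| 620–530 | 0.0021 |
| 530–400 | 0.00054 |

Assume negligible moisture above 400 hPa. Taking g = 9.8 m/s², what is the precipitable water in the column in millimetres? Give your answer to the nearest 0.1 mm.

PW ≈ 18.7 mm

Precipitable water is the column-integrated vapour mass per unit area: PW = (1/g) Σ q̄ Δp, with q in kg/kg and Δp in Pa (1 kg/m² of water = 1 mm).
Layer 1015–700 hPa: Δp = 315 hPa = 31500 Pa, q̄ = 0.0045 kg/kg → 0.0045 × 31500 / 9.8 = 14.46 mm
Layer 700–620 hPa: Δp = 80 hPa = 8000 Pa, q̄ = 0.0019 kg/kg → 0.0019 × 8000 / 9.8 = 1.55 mm
Layer 620–530 hPa: Δp = 90 hPa = 9000 Pa, q̄ = 0.0021 kg/kg → 0.0021 × 9000 / 9.8 = 1.93 mm
Layer 530–400 hPa: Δp = 130 hPa = 13000 Pa, q̄ = 0.00054 kg/kg → 0.00054 × 13000 / 9.8 = 0.72 mm
PW = 14.46 + 1.55 + 1.93 + 0.72 = 18.66 ≈ 18.7 mm.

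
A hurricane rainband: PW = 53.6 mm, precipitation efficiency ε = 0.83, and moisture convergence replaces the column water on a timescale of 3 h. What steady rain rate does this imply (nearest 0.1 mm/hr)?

R ≈ 14.8 mm/hr

Each overturning extracts ε × PW = 0.83 × 53.6 = 44.488 mm.
Rate = ε·PW / τ = 44.488 / 3 h = 14.8 mm/hr.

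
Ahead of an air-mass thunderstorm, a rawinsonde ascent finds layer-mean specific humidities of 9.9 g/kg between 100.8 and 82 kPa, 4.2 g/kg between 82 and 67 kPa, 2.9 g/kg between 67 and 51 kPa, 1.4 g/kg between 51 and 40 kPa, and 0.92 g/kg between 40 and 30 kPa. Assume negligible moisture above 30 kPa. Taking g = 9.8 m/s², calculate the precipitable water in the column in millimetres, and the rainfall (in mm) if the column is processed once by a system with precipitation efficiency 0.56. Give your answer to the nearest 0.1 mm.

PW ≈ 32.7 mm; rainfall ≈ 18.3 mm

Precipitable water is the column-integrated vapour mass per unit area: PW = (1/g) Σ q̄ Δp, with q in kg/kg and Δp in Pa (1 kg/m² of water = 1 mm).
Layer 100.8–82 kPa: Δp = 188 hPa = 18800 Pa, q̄ = 0.0099 kg/kg → 0.0099 × 18800 / 9.8 = 18.99 mm
Layer 82–67 kPa: Δp = 150 hPa = 15000 Pa, q̄ = 0.0042 kg/kg → 0.0042 × 15000 / 9.8 = 6.43 mm
Layer 67–51 kPa: Δp = 160 hPa = 16000 Pa, q̄ = 0.0029 kg/kg → 0.0029 × 16000 / 9.8 = 4.73 mm
Layer 51–40 kPa: Δp = 110 hPa = 11000 Pa, q̄ = 0.0014 kg/kg → 0.0014 × 11000 / 9.8 = 1.57 mm
Layer 40–30 kPa: Δp = 100 hPa = 10000 Pa, q̄ = 0.00092 kg/kg → 0.00092 × 10000 / 9.8 = 0.94 mm
PW = 18.99 + 6.43 + 4.73 + 1.57 + 0.94 = 32.66 ≈ 32.7 mm.
Rainfall = ε × PW = 0.56 × 32.7 = 18.3 mm.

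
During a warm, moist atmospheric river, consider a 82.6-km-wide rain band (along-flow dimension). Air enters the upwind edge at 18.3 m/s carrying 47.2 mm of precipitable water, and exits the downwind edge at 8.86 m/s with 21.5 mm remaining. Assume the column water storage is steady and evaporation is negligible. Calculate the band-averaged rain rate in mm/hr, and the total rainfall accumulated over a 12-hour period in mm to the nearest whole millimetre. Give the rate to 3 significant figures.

Column moisture flux per unit crosswind length is F = V × PW.
Inflow: F_in = 18.3 × 47.2 = 863.76 mm·m/s
Outflow: F_out = 8.86 × 21.5 = 190.49 mm·m/s
Steady-state rate R = (F_in − F_out)/L = (863.76 − 190.49) / 82600 m = 8.151e-03 mm/s.
R = 8.151e-03 × 3600 = 29.3 mm/hr.
Over 12 h: total = 29.3 × 12 = 351.6 ≈ 352 mm.

R ≈ 29.3 mm/hr; total ≈ 352 mm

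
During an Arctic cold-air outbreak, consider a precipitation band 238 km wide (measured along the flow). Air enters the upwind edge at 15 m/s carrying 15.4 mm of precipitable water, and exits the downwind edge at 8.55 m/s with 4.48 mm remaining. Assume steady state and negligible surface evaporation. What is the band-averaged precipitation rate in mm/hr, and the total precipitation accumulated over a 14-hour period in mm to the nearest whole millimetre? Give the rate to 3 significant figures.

R ≈ 2.91 mm/hr; total ≈ 41 mm

Column moisture flux per unit crosswind length is F = V × PW.
Inflow: F_in = 15 × 15.4 = 231 mm·m/s
Outflow: F_out = 8.55 × 4.48 = 38.304 mm·m/s
Steady-state rate R = (F_in − F_out)/L = (231 − 38.304) / 238000 m = 8.096e-04 mm/s.
R = 8.096e-04 × 3600 = 2.91 mm/hr.
Over 14 h: total = 2.91 × 14 = 40.74 ≈ 41 mm.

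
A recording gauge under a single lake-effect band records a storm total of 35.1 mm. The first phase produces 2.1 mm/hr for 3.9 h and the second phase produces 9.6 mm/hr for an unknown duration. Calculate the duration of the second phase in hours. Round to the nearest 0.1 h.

duration ≈ 2.8 h

Known phases: 2.1 × 3.9 = 8.19 mm.
Remaining depth = 35.1 − 8.19 = 26.91 mm.
Duration = 26.91 / 9.6 = 2.8 h.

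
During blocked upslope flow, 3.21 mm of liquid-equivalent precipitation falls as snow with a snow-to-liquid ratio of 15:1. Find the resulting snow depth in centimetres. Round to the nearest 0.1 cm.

Snow depth = liquid × ratio = 3.21 mm × 15 = 48.15 mm = 4.8 cm.

snow depth ≈ 4.8 cm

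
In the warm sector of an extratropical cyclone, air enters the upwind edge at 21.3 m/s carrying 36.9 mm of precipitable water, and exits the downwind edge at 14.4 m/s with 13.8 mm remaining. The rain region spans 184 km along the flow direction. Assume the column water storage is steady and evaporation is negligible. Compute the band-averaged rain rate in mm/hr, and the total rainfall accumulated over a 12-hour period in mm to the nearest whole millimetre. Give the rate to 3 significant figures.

Column moisture flux per unit crosswind length is F = V × PW.
Inflow: F_in = 21.3 × 36.9 = 785.97 mm·m/s
Outflow: F_out = 14.4 × 13.8 = 198.72 mm·m/s
Steady-state rate R = (F_in − F_out)/L = (785.97 − 198.72) / 184000 m = 3.192e-03 mm/s.
R = 3.192e-03 × 3600 = 11.5 mm/hr.
Over 12 h: total = 11.5 × 12 = 138 mm.

R ≈ 11.5 mm/hr; total ≈ 138 mm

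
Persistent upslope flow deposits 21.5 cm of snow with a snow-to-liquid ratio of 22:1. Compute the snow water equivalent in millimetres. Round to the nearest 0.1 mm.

SWE = snow depth / ratio = 21.5 cm / 22 = 0.977 cm = 9.8 mm.

SWE ≈ 9.8 mm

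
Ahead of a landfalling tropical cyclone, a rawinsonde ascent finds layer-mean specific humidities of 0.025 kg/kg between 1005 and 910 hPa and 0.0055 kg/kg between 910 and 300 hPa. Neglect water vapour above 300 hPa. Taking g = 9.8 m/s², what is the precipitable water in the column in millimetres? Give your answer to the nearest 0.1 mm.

PW ≈ 58.5 mm

Precipitable water is the column-integrated vapour mass per unit area: PW = (1/g) Σ q̄ Δp, with q in kg/kg and Δp in Pa (1 kg/m² of water = 1 mm).
Layer 1005–910 hPa: Δp = 95 hPa = 9500 Pa, q̄ = 0.025 kg/kg → 0.025 × 9500 / 9.8 = 24.23 mm
Layer 910–300 hPa: Δp = 610 hPa = 61000 Pa, q̄ = 0.0055 kg/kg → 0.0055 × 61000 / 9.8 = 34.23 mm
PW = 24.23 + 34.23 = 58.46 ≈ 58.5 mm.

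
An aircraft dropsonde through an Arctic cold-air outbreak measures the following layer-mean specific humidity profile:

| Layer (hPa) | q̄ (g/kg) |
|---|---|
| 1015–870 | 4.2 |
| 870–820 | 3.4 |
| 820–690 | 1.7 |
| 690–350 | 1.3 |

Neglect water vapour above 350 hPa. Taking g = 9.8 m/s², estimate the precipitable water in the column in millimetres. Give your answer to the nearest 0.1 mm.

PW ≈ 14.7 mm

Precipitable water is the column-integrated vapour mass per unit area: PW = (1/g) Σ q̄ Δp, with q in kg/kg and Δp in Pa (1 kg/m² of water = 1 mm).
Layer 1015–870 hPa: Δp = 145 hPa = 14500 Pa, q̄ = 0.0042 kg/kg → 0.0042 × 14500 / 9.8 = 6.21 mm
Layer 870–820 hPa: Δp = 50 hPa = 5000 Pa, q̄ = 0.0034 kg/kg → 0.0034 × 5000 / 9.8 = 1.73 mm
Layer 820–690 hPa: Δp = 130 hPa = 13000 Pa, q̄ = 0.0017 kg/kg → 0.0017 × 13000 / 9.8 = 2.26 mm
Layer 690–350 hPa: Δp = 340 hPa = 34000 Pa, q̄ = 0.0013 kg/kg → 0.0013 × 34000 / 9.8 = 4.51 mm
PW = 6.21 + 1.73 + 2.26 + 4.51 = 14.71 ≈ 14.7 mm.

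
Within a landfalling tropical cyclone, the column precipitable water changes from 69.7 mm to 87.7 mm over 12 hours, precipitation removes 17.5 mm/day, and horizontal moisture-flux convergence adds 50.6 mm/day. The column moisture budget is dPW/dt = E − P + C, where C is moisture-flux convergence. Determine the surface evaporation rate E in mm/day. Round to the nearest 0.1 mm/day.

dPW/dt = (87.7 − 69.7) mm / (12/24 day) = +36.000 mm/day.
E = dPW/dt + P − C = (+36.000) + 17.5 − (50.6) = 2.9 mm/day.

E ≈ 2.9 mm/day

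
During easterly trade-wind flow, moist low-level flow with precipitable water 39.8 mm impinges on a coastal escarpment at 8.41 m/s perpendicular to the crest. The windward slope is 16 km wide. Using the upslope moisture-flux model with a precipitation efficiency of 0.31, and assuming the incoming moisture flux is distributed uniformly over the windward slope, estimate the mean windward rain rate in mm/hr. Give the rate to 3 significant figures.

R ≈ 23.3 mm/hr

Incoming column moisture flux per unit ridge length: F = V × PW = 8.41 × 39.8 = 334.718 mm·m/s.
Spread over the 16 km slope with efficiency ε = 0.31: R = ε·F/W = 0.31 × 334.718 / 16000 m = 6.485e-03 mm/s.
R = 6.485e-03 × 3600 = 23.3 mm/hr.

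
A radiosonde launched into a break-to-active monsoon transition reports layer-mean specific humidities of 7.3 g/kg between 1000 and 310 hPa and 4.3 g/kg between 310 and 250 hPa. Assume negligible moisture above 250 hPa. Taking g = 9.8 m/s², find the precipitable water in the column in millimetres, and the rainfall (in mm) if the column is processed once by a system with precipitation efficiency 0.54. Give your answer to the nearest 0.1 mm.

PW ≈ 54.0 mm; rainfall ≈ 29.2 mm

Precipitable water is the column-integrated vapour mass per unit area: PW = (1/g) Σ q̄ Δp, with q in kg/kg and Δp in Pa (1 kg/m² of water = 1 mm).
Layer 1000–310 hPa: Δp = 690 hPa = 69000 Pa, q̄ = 0.0073 kg/kg → 0.0073 × 69000 / 9.8 = 51.40 mm
Layer 310–250 hPa: Δp = 60 hPa = 6000 Pa, q̄ = 0.0043 kg/kg → 0.0043 × 6000 / 9.8 = 2.63 mm
PW = 51.40 + 2.63 = 54.03 ≈ 54.0 mm.
Rainfall = ε × PW = 0.54 × 54.0 = 29.2 mm.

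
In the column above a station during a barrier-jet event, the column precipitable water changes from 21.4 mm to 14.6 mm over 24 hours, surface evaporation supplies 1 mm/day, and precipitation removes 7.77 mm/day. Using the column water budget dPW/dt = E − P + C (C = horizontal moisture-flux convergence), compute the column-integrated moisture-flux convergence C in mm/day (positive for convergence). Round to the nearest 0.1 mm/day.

C ≈ 0.0 mm/day

dPW/dt = (14.6 − 21.4) mm / (24/24 day) = -6.800 mm/day.
C = dPW/dt − E + P = (-6.800) − 1 + 7.77 = 0.0 mm/day.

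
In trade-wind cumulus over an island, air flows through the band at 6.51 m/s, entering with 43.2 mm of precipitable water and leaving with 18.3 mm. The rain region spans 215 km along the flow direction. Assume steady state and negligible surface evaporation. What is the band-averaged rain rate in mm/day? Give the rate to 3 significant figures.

R ≈ 65.1 mm/day

Column moisture flux per unit crosswind length is F = V × PW.
Inflow: F_in = 6.51 × 43.2 = 281.232 mm·m/s
Outflow: F_out = 6.51 × 18.3 = 119.133 mm·m/s
Steady-state rate R = (F_in − F_out)/L = (281.232 − 119.133) / 215000 m = 7.539e-04 mm/s.
R = 7.539e-04 × 3600 × 24 = 65.1 mm/day.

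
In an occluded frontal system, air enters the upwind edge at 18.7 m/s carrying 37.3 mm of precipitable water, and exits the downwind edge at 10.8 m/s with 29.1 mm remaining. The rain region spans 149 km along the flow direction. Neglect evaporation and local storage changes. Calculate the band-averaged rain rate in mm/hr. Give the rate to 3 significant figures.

Column moisture flux per unit crosswind length is F = V × PW.
Inflow: F_in = 18.7 × 37.3 = 697.51 mm·m/s
Outflow: F_out = 10.8 × 29.1 = 314.28 mm·m/s
Steady-state rate R = (F_in − F_out)/L = (697.51 − 314.28) / 149000 m = 2.572e-03 mm/s.
R = 2.572e-03 × 3600 = 9.26 mm/hr.

R ≈ 9.26 mm/hr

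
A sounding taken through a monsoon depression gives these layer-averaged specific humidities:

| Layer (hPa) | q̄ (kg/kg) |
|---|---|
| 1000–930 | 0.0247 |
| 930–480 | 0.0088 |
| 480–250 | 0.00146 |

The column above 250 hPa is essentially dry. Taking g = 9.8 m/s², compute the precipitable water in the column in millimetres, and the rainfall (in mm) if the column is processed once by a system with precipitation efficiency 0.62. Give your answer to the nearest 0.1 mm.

Precipitable water is the column-integrated vapour mass per unit area: PW = (1/g) Σ q̄ Δp, with q in kg/kg and Δp in Pa (1 kg/m² of water = 1 mm).
Layer 1000–930 hPa: Δp = 70 hPa = 7000 Pa, q̄ = 0.0247 kg/kg → 0.0247 × 7000 / 9.8 = 17.64 mm
Layer 930–480 hPa: Δp = 450 hPa = 45000 Pa, q̄ = 0.0088 kg/kg → 0.0088 × 45000 / 9.8 = 40.41 mm
Layer 480–250 hPa: Δp = 230 hPa = 23000 Pa, q̄ = 0.00146 kg/kg → 0.00146 × 23000 / 9.8 = 3.43 mm
PW = 17.64 + 40.41 + 3.43 = 61.48 ≈ 61.5 mm.
Rainfall = ε × PW = 0.62 × 61.5 = 38.1 mm.

PW ≈ 61.5 mm; rainfall ≈ 38.1 mm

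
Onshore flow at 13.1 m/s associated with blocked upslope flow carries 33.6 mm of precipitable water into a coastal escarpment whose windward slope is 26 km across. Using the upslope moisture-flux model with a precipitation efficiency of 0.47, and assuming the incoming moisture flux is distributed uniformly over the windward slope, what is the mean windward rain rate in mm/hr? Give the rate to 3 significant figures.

R ≈ 28.6 mm/hr

Incoming column moisture flux per unit ridge length: F = V × PW = 13.1 × 33.6 = 440.16 mm·m/s.
Spread over the 26 km slope with efficiency ε = 0.47: R = ε·F/W = 0.47 × 440.16 / 26000 m = 7.957e-03 mm/s.
R = 7.957e-03 × 3600 = 28.6 mm/hr.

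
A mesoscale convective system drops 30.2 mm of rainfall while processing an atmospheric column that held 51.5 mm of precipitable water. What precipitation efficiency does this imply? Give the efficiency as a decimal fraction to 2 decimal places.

ε ≈ 0.59

ε = rainfall / PW = 30.2 / 51.5 = 0.59.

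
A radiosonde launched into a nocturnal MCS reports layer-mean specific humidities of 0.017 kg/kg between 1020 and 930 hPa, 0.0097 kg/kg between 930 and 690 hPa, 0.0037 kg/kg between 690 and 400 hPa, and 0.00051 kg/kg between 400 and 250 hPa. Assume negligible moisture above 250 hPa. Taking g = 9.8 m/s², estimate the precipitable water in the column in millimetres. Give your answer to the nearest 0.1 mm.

Precipitable water is the column-integrated vapour mass per unit area: PW = (1/g) Σ q̄ Δp, with q in kg/kg and Δp in Pa (1 kg/m² of water = 1 mm).
Layer 1020–930 hPa: Δp = 90 hPa = 9000 Pa, q̄ = 0.017 kg/kg → 0.017 × 9000 / 9.8 = 15.61 mm
Layer 930–690 hPa: Δp = 240 hPa = 24000 Pa, q̄ = 0.0097 kg/kg → 0.0097 × 24000 / 9.8 = 23.76 mm
Layer 690–400 hPa: Δp = 290 hPa = 29000 Pa, q̄ = 0.0037 kg/kg → 0.0037 × 29000 / 9.8 = 10.95 mm
Layer 400–250 hPa: Δp = 150 hPa = 15000 Pa, q̄ = 0.00051 kg/kg → 0.00051 × 15000 / 9.8 = 0.78 mm
PW = 15.61 + 23.76 + 10.95 + 0.78 = 51.10 ≈ 51.1 mm.

PW ≈ 51.1 mm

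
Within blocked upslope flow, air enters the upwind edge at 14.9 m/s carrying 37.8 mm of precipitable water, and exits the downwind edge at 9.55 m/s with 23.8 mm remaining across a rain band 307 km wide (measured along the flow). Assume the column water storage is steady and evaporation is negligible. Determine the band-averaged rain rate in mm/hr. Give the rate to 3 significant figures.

R ≈ 3.94 mm/hr

Column moisture flux per unit crosswind length is F = V × PW.
Inflow: F_in = 14.9 × 37.8 = 563.22 mm·m/s
Outflow: F_out = 9.55 × 23.8 = 227.29 mm·m/s
Steady-state rate R = (F_in − F_out)/L = (563.22 − 227.29) / 307000 m = 1.094e-03 mm/s.
R = 1.094e-03 × 3600 = 3.94 mm/hr.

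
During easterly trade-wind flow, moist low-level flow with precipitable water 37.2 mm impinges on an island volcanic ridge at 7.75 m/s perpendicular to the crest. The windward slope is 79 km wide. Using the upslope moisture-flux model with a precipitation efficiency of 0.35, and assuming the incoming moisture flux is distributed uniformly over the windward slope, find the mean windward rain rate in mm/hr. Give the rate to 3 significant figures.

R ≈ 4.60 mm/hr

Incoming column moisture flux per unit ridge length: F = V × PW = 7.75 × 37.2 = 288.3 mm·m/s.
Spread over the 79 km slope with efficiency ε = 0.35: R = ε·F/W = 0.35 × 288.3 / 79000 m = 1.277e-03 mm/s.
R = 1.277e-03 × 3600 = 4.60 mm/hr.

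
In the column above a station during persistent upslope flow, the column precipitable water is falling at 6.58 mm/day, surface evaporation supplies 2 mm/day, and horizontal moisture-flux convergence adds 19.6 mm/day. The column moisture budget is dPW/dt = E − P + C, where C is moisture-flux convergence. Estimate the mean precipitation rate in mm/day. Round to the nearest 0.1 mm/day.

P ≈ 28.2 mm/day

dPW/dt = -6.58 mm/day.
P = E + C − dPW/dt = 2 + (19.6) − (-6.58) = 28.2 mm/day.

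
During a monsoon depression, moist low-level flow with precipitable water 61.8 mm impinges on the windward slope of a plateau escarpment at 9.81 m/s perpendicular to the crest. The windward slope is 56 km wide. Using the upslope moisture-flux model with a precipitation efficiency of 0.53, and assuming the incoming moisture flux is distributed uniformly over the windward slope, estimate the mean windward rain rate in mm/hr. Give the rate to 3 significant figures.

R ≈ 20.7 mm/hr

Incoming column moisture flux per unit ridge length: F = V × PW = 9.81 × 61.8 = 606.258 mm·m/s.
Spread over the 56 km slope with efficiency ε = 0.53: R = ε·F/W = 0.53 × 606.258 / 56000 m = 5.738e-03 mm/s.
R = 5.738e-03 × 3600 = 20.7 mm/hr.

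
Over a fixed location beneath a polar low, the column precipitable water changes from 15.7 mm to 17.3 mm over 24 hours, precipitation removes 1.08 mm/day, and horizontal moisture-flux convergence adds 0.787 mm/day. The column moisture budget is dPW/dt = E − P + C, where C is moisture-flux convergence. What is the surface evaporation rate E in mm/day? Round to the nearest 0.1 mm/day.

dPW/dt = (17.3 − 15.7) mm / (24/24 day) = +1.600 mm/day.
E = dPW/dt + P − C = (+1.600) + 1.08 − (0.787) = 1.9 mm/day.

E ≈ 1.9 mm/day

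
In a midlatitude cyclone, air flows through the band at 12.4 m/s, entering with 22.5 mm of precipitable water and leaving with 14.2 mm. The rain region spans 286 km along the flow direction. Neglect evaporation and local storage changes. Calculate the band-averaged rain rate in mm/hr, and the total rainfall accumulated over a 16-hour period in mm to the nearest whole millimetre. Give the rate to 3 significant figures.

Column moisture flux per unit crosswind length is F = V × PW.
Inflow: F_in = 12.4 × 22.5 = 279 mm·m/s
Outflow: F_out = 12.4 × 14.2 = 176.08 mm·m/s
Steady-state rate R = (F_in − F_out)/L = (279 − 176.08) / 286000 m = 3.599e-04 mm/s.
R = 3.599e-04 × 3600 = 1.30 mm/hr.
Over 16 h: total = 1.30 × 16 = 20.8 ≈ 21 mm.

R ≈ 1.30 mm/hr; total ≈ 21 mm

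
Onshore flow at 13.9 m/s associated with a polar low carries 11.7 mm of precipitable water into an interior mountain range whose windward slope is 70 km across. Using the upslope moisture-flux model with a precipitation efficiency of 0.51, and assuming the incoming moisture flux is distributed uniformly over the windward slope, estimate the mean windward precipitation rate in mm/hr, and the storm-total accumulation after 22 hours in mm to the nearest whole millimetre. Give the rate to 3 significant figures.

R ≈ 4.27 mm/hr; total ≈ 94 mm

Incoming column moisture flux per unit ridge length: F = V × PW = 13.9 × 11.7 = 162.63 mm·m/s.
Spread over the 70 km slope with efficiency ε = 0.51: R = ε·F/W = 0.51 × 162.63 / 70000 m = 1.185e-03 mm/s.
R = 1.185e-03 × 3600 = 4.27 mm/hr.
Over 22 h: total = 4.27 × 22 = 93.94 ≈ 94 mm.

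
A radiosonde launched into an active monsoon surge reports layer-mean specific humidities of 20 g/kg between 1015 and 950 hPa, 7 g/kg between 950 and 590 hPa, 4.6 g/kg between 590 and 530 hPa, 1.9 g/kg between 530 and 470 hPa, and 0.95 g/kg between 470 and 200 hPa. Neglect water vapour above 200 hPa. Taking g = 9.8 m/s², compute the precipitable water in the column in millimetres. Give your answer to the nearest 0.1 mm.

PW ≈ 45.6 mm

Precipitable water is the column-integrated vapour mass per unit area: PW = (1/g) Σ q̄ Δp, with q in kg/kg and Δp in Pa (1 kg/m² of water = 1 mm).
Layer 1015–950 hPa: Δp = 65 hPa = 6500 Pa, q̄ = 0.02 kg/kg → 0.02 × 6500 / 9.8 = 13.27 mm
Layer 950–590 hPa: Δp = 360 hPa = 36000 Pa, q̄ = 0.007 kg/kg → 0.007 × 36000 / 9.8 = 25.71 mm
Layer 590–530 hPa: Δp = 60 hPa = 6000 Pa, q̄ = 0.0046 kg/kg → 0.0046 × 6000 / 9.8 = 2.82 mm
Layer 530–470 hPa: Δp = 60 hPa = 6000 Pa, q̄ = 0.0019 kg/kg → 0.0019 × 6000 / 9.8 = 1.16 mm
Layer 470–200 hPa: Δp = 270 hPa = 27000 Pa, q̄ = 0.00095 kg/kg → 0.00095 × 27000 / 9.8 = 2.62 mm
PW = 13.27 + 25.71 + 2.82 + 1.16 + 2.62 = 45.58 ≈ 45.6 mm.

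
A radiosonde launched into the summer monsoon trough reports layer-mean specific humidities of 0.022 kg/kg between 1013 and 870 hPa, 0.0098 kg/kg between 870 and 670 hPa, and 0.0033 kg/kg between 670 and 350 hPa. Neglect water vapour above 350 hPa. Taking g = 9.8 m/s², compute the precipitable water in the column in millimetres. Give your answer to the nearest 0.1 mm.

PW ≈ 62.9 mm

Precipitable water is the column-integrated vapour mass per unit area: PW = (1/g) Σ q̄ Δp, with q in kg/kg and Δp in Pa (1 kg/m² of water = 1 mm).
Layer 1013–870 hPa: Δp = 143 hPa = 14300 Pa, q̄ = 0.022 kg/kg → 0.022 × 14300 / 9.8 = 32.10 mm
Layer 870–670 hPa: Δp = 200 hPa = 20000 Pa, q̄ = 0.0098 kg/kg → 0.0098 × 20000 / 9.8 = 20.00 mm
Layer 670–350 hPa: Δp = 320 hPa = 32000 Pa, q̄ = 0.0033 kg/kg → 0.0033 × 32000 / 9.8 = 10.78 mm
PW = 32.10 + 20.00 + 10.78 = 62.88 ≈ 62.9 mm.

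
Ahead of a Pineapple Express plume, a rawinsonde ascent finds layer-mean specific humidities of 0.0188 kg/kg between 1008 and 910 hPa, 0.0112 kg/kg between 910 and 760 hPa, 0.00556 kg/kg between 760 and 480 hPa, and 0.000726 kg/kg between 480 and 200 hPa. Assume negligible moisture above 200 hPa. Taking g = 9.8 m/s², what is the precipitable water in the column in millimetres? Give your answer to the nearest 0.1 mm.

PW ≈ 53.9 mm

Precipitable water is the column-integrated vapour mass per unit area: PW = (1/g) Σ q̄ Δp, with q in kg/kg and Δp in Pa (1 kg/m² of water = 1 mm).
Layer 1008–910 hPa: Δp = 98 hPa = 9800 Pa, q̄ = 0.0188 kg/kg → 0.0188 × 9800 / 9.8 = 18.80 mm
Layer 910–760 hPa: Δp = 150 hPa = 15000 Pa, q̄ = 0.0112 kg/kg → 0.0112 × 15000 / 9.8 = 17.14 mm
Layer 760–480 hPa: Δp = 280 hPa = 28000 Pa, q̄ = 0.00556 kg/kg → 0.00556 × 28000 / 9.8 = 15.89 mm
Layer 480–200 hPa: Δp = 280 hPa = 28000 Pa, q̄ = 0.000726 kg/kg → 0.000726 × 28000 / 9.8 = 2.07 mm
PW = 18.80 + 17.14 + 15.89 + 2.07 = 53.90 ≈ 53.9 mm.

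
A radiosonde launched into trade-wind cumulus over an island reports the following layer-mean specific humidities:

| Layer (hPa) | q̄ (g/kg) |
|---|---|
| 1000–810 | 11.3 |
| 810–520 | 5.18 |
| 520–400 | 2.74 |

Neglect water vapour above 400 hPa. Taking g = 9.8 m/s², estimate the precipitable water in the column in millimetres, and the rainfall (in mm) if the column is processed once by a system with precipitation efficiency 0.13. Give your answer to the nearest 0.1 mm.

PW ≈ 40.6 mm; rainfall ≈ 5.3 mm

Precipitable water is the column-integrated vapour mass per unit area: PW = (1/g) Σ q̄ Δp, with q in kg/kg and Δp in Pa (1 kg/m² of water = 1 mm).
Layer 1000–810 hPa: Δp = 190 hPa = 19000 Pa, q̄ = 0.0113 kg/kg → 0.0113 × 19000 / 9.8 = 21.91 mm
Layer 810–520 hPa: Δp = 290 hPa = 29000 Pa, q̄ = 0.00518 kg/kg → 0.00518 × 29000 / 9.8 = 15.33 mm
Layer 520–400 hPa: Δp = 120 hPa = 12000 Pa, q̄ = 0.00274 kg/kg → 0.00274 × 12000 / 9.8 = 3.36 mm
PW = 21.91 + 15.33 + 3.36 = 40.60 ≈ 40.6 mm.
Rainfall = ε × PW = 0.13 × 40.6 = 5.3 mm.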